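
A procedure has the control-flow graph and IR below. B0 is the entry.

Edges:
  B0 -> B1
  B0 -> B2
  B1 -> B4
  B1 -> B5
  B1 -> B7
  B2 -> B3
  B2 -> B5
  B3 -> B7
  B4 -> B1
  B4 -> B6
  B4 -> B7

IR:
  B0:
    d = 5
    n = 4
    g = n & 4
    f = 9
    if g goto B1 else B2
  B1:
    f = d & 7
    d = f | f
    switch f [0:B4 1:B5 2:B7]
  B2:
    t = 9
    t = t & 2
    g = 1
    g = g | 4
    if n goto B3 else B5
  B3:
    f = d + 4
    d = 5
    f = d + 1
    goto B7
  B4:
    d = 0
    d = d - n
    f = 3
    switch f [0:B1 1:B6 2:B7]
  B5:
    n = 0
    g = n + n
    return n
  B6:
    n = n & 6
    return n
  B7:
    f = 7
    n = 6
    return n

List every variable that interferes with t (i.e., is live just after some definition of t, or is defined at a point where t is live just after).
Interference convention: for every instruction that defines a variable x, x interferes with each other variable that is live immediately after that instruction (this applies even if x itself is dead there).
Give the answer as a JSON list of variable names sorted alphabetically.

Answer: ["d", "n"]

Working:
def/use:
  B0: {d,f,g,n} / ∅
  B1: {d,f} / {d}
  B2: {g,t} / {n}
  B3: {d,f} / {d}
  B4: {d,f} / {n}
  B5: {g,n} / ∅
  B6: {n} / {n}
  B7: {f,n} / ∅

Liveness:
  B0: in=∅ out={d,n}
  B1: in={d,n} out={n}
  B2: in={d,n} out={d}
  B3: in={d} out=∅
  B4: in={n} out={d,n}
  B5: in=∅ out=∅
  B6: in={n} out=∅
  B7: in=∅ out=∅

Interfere edges:
  d — {f,g,n,t}
  f — {d,g,n}
  g — {d,f,n}
  n — {d,f,g,t}
  t — {d,n}

N(t) = ["d", "n"]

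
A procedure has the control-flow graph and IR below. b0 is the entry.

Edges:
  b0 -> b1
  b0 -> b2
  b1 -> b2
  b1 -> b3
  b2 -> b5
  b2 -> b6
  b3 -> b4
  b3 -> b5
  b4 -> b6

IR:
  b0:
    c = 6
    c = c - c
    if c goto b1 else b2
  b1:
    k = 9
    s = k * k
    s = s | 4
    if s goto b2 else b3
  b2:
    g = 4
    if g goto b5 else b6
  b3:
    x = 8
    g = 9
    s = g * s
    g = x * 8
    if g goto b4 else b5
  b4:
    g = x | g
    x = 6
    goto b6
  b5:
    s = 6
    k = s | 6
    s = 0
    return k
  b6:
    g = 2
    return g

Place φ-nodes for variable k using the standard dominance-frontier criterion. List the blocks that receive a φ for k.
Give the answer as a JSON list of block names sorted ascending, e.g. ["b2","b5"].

Answer: ["b2", "b5", "b6"]

Analysis:
idom tree: b1←b0 b2←b0 b3←b1 b4←b3 b5←b0 b6←b0
Join-block Dom:
  b2: preds {b0,b1}: {b0} ∩ {b0,b1} = {b0}; idom=b0
  b5: preds {b2,b3}: {b0,b2} ∩ {b0,b1,b3} = {b0}; idom=b0
  b6: preds {b2,b4}: {b0,b2} ∩ {b0,b1,b3,b4} = {b0}; idom=b0

DF walk-up:
  join b2 pred b0: · stop@b0
  join b2 pred b1: b1 stop@b0
  join b5 pred b2: b2 stop@b0
  join b5 pred b3: b3→b1 stop@b0
  join b6 pred b2: b2 stop@b0
  join b6 pred b4: b4→b3→b1 stop@b0
  b0: DF=∅
  b1: DF={b2,b5,b6}
  b2: DF={b5,b6}
  b3: DF={b5,b6}
  b4: DF={b6}
  b5: DF=∅
  b6: DF=∅

φ for k: defs {b1,b5}
  DF⁺ = {b2,b5,b6}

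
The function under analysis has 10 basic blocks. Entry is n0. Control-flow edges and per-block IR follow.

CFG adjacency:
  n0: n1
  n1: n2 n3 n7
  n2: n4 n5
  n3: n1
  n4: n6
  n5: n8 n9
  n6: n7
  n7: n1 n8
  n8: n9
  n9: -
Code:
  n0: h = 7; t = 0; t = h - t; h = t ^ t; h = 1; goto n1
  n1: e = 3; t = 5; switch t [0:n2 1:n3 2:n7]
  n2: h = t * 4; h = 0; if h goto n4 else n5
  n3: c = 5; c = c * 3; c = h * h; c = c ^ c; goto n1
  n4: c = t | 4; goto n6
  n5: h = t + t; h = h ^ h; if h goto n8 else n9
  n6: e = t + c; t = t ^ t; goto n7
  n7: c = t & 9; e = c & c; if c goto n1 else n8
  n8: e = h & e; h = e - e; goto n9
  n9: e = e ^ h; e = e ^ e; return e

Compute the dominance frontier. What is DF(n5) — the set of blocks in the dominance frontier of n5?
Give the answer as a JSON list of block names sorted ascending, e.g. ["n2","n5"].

idom tree: n1←n0 n2←n1 n3←n1 n4←n2 n5←n2 n6←n4 n7←n1 n8←n1 n9←n1
Join-block Dom:
  n1: preds {n0,n3,n7}: {n0} ∩ {n0,n1,n3} ∩ {n0,n1,n7} = {n0}; idom=n0
  n7: preds {n1,n6}: {n0,n1} ∩ {n0,n1,n2,n4,n6} = {n0,n1}; idom=n1
  n8: preds {n5,n7}: {n0,n1,n2,n5} ∩ {n0,n1,n7} = {n0,n1}; idom=n1
  n9: preds {n5,n8}: {n0,n1,n2,n5} ∩ {n0,n1,n8} = {n0,n1}; idom=n1

DF walk-up:
  n1←n0: walk · to n0
  n1←n3: walk n3→n1 to n0
  n1←n7: walk n7→n1 to n0
  n7←n1: walk · to n1
  n7←n6: walk n6→n4→n2 to n1
  n8←n5: walk n5→n2 to n1
  n8←n7: walk n7 to n1
  n9←n5: walk n5→n2 to n1
  n9←n8: walk n8 to n1
  n0 → ∅
  n1 → {n1}
  n2 → {n7,n8,n9}
  n3 → {n1}
  n4 → {n7}
  n5 → {n8,n9}
  n6 → {n7}
  n7 → {n1,n8}
  n8 → {n9}
  n9 → ∅

DF(n5) = ["n8", "n9"]

Answer: ["n8", "n9"]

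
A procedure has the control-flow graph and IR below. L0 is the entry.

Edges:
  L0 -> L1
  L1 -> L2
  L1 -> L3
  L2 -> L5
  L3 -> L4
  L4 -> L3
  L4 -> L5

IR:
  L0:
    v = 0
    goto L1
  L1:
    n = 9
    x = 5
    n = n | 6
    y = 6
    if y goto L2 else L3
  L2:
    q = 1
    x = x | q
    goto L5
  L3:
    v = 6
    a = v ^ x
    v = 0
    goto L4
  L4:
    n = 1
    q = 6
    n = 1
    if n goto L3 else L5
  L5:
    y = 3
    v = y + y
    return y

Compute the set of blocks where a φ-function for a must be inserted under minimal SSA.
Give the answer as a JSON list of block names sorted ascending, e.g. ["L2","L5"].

idom tree: L1←L0 L2←L1 L3←L1 L4←L3 L5←L1
Dom at joins:
  L3: preds {L1,L4}: {L0,L1} ∩ {L0,L1,L3,L4} = {L0,L1}; idom=L1
  L5: preds {L2,L4}: {L0,L1,L2} ∩ {L0,L1,L3,L4} = {L0,L1}; idom=L1

DF walk-up:
  join L3 pred L1: · stop@L1
  join L3 pred L4: L4→L3 stop@L1
  join L5 pred L2: L2 stop@L1
  join L5 pred L4: L4→L3 stop@L1
  L0: DF=∅
  L1: DF=∅
  L2: DF={L5}
  L3: DF={L3,L5}
  L4: DF={L3,L5}
  L5: DF=∅

φ for a: defs {L3}
  DF⁺ = {L3,L5}

Answer: ["L3", "L5"]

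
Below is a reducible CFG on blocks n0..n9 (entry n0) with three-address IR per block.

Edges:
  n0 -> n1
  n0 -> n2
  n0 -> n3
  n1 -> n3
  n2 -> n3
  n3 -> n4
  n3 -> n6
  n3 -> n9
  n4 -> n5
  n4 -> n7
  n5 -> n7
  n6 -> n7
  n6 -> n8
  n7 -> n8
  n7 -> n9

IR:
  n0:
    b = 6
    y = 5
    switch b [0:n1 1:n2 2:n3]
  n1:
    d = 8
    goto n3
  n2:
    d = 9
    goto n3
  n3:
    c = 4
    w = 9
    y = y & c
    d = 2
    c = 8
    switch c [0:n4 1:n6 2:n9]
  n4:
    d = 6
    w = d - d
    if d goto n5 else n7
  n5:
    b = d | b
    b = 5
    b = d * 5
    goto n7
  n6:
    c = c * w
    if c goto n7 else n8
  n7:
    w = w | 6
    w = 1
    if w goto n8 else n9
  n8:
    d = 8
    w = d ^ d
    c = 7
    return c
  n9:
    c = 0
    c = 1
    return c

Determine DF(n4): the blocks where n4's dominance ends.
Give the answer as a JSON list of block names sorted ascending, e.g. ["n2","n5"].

idom tree: n1←n0 n2←n0 n3←n0 n4←n3 n5←n4 n6←n3 n7←n3 n8←n3 n9←n3
Dom∩ at merges:
  n3: preds {n0,n1,n2}: {n0} ∩ {n0,n1} ∩ {n0,n2} = {n0}; idom=n0
  n7: preds {n4,n5,n6}: {n0,n3,n4} ∩ {n0,n3,n4,n5} ∩ {n0,n3,n6} = {n0,n3}; idom=n3
  n8: preds {n6,n7}: {n0,n3,n6} ∩ {n0,n3,n7} = {n0,n3}; idom=n3
  n9: preds {n3,n7}: {n0,n3} ∩ {n0,n3,n7} = {n0,n3}; idom=n3

DF walk-up:
  n3←n0: walk · to n0
  n3←n1: walk n1 to n0
  n3←n2: walk n2 to n0
  n7←n4: walk n4 to n3
  n7←n5: walk n5→n4 to n3
  n7←n6: walk n6 to n3
  n8←n6: walk n6 to n3
  n8←n7: walk n7 to n3
  n9←n3: walk · to n3
  n9←n7: walk n7 to n3
  n0: DF=∅
  n1: DF={n3}
  n2: DF={n3}
  n3: DF=∅
  n4: DF={n7}
  n5: DF={n7}
  n6: DF={n7,n8}
  n7: DF={n8,n9}
  n8: DF=∅
  n9: DF=∅

DF(n4) = ["n7"]

Answer: ["n7"]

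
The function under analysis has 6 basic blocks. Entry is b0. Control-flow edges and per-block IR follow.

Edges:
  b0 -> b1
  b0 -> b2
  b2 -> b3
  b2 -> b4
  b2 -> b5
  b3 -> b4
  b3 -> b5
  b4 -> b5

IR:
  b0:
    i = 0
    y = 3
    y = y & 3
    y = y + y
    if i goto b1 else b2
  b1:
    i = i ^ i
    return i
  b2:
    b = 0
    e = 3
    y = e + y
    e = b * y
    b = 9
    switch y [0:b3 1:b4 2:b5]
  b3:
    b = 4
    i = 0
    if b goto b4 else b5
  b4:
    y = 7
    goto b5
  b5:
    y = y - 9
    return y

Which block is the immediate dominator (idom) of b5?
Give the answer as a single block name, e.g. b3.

Answer: b2

Analysis:
idom tree: b1←b0 b2←b0 b3←b2 b4←b2 b5←b2
Dom∩ at merges:
  b4: preds {b2,b3}: {b0,b2} ∩ {b0,b2,b3} = {b0,b2}; idom=b2
  b5: preds {b2,b3,b4}: {b0,b2} ∩ {b0,b2,b3} ∩ {b0,b2,b4} = {b0,b2}; idom=b2

idom(b5) = b2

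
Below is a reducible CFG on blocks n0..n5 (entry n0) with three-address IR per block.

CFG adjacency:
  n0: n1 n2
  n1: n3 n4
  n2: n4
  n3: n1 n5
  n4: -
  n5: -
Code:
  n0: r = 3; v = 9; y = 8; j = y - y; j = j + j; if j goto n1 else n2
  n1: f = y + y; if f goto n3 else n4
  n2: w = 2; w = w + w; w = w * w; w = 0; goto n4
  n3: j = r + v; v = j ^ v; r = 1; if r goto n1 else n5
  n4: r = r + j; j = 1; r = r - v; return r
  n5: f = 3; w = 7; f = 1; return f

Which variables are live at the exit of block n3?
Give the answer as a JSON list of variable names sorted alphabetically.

def/use:
  n0 def {j,r,v,y} use ∅
  n1 def {f} use {y}
  n2 def {w} use ∅
  n3 def {j,r,v} use {r,v}
  n4 def {j,r} use {j,r,v}
  n5 def {f,w} use ∅

Backward fixpoint:
  n0 li=∅ lo={j,r,v,y}
  n1 li={j,r,v,y} lo={j,r,v,y}
  n2 li={j,r,v} lo={j,r,v}
  n3 li={r,v,y} lo={j,r,v,y}
  n4 li={j,r,v} lo=∅
  n5 li=∅ lo=∅

live-out(n3) = ["j", "r", "v", "y"]

Answer: ["j", "r", "v", "y"]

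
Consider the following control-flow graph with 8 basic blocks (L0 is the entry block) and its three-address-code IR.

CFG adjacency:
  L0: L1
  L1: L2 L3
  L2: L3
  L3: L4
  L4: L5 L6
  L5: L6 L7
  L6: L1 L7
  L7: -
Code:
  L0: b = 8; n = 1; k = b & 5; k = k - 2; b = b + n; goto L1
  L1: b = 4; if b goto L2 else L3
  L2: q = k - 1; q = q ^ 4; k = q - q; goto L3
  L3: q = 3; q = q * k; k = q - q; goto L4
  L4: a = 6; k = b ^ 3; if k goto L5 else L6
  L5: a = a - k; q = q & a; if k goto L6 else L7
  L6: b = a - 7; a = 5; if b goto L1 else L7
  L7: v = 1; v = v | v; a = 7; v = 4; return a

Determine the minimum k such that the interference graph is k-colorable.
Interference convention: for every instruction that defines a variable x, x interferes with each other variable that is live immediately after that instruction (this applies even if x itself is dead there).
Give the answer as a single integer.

Per-block:
  L0: {b,k,n} / ∅
  L1: {b} / ∅
  L2: {k,q} / {k}
  L3: {k,q} / {k}
  L4: {a,k} / {b}
  L5: {a,q} / {a,k,q}
  L6: {a,b} / {a}
  L7: {a,v} / ∅

Backward fixpoint:
  L0: in=∅ out={k}
  L1: in={k} out={b,k}
  L2: in={b,k} out={b,k}
  L3: in={b,k} out={b,q}
  L4: in={b,q} out={a,k,q}
  L5: in={a,k,q} out={a,k}
  L6: in={a,k} out={k}
  L7: in=∅ out=∅

Interfere edges:
  a: {b,k,q,v}
  b: {a,k,n,q}
  k: {a,b,n,q}
  n: {b,k}
  q: {a,b,k}
  v: {a}

Chromatic number:
  lower bound: {a,b,k,q} mutually conflict ⇒ χ ≥ 4
  4-colouring: r0={a,n}  r1={b,v}  r2={k}  r3={q}
  χ = 4

Answer: 4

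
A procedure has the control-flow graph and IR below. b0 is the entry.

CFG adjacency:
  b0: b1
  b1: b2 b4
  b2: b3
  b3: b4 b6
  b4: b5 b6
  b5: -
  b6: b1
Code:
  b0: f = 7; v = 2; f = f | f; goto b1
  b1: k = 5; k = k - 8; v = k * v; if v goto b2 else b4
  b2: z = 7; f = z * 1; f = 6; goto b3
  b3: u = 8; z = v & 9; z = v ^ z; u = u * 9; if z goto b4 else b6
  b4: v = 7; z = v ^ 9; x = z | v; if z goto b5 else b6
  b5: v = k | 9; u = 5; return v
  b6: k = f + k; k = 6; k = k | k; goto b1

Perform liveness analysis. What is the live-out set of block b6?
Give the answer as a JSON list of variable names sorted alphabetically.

Answer: ["f", "v"]

Analysis:
Per-block:
  b0: {f,v} / ∅
  b1: {k,v} / {v}
  b2: {f,z} / ∅
  b3: {u,z} / {v}
  b4: {v,x,z} / ∅
  b5: {u,v} / {k}
  b6: {k} / {f,k}

Live sets:
  b0: in=∅ out={f,v}
  b1: in={f,v} out={f,k,v}
  b2: in={k,v} out={f,k,v}
  b3: in={f,k,v} out={f,k,v}
  b4: in={f,k} out={f,k,v}
  b5: in={k} out=∅
  b6: in={f,k,v} out={f,v}

live-out(b6) = ["f", "v"]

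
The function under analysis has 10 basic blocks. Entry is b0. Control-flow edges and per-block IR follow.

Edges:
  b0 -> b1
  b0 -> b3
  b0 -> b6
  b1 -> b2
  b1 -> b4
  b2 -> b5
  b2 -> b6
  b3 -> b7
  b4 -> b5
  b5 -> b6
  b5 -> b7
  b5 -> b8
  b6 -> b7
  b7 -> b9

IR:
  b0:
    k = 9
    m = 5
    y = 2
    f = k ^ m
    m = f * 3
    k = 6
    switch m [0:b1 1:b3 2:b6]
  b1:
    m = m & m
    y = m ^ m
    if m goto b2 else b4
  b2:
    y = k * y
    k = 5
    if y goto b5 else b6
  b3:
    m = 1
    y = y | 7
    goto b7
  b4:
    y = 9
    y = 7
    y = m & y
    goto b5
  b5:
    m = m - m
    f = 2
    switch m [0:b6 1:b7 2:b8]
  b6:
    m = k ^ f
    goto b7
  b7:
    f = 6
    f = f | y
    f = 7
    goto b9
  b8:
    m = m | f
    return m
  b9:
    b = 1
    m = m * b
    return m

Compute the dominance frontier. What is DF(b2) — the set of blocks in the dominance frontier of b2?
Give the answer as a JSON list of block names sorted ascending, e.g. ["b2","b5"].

idom tree: b1←b0 b2←b1 b3←b0 b4←b1 b5←b1 b6←b0 b7←b0 b8←b5 b9←b7
Join-block Dom:
  b5: preds {b2,b4}: {b0,b1,b2} ∩ {b0,b1,b4} = {b0,b1}; idom=b1
  b6: preds {b0,b2,b5}: {b0} ∩ {b0,b1,b2} ∩ {b0,b1,b5} = {b0}; idom=b0
  b7: preds {b3,b5,b6}: {b0,b3} ∩ {b0,b1,b5} ∩ {b0,b6} = {b0}; idom=b0

Frontier:
  join b5 pred b2: b2 stop@b1
  join b5 pred b4: b4 stop@b1
  join b6 pred b0: · stop@b0
  join b6 pred b2: b2→b1 stop@b0
  join b6 pred b5: b5→b1 stop@b0
  join b7 pred b3: b3 stop@b0
  join b7 pred b5: b5→b1 stop@b0
  join b7 pred b6: b6 stop@b0
  b0: DF=∅
  b1: DF={b6,b7}
  b2: DF={b5,b6}
  b3: DF={b7}
  b4: DF={b5}
  b5: DF={b6,b7}
  b6: DF={b7}
  b7: DF=∅
  b8: DF=∅
  b9: DF=∅

DF(b2) = ["b5", "b6"]

Answer: ["b5", "b6"]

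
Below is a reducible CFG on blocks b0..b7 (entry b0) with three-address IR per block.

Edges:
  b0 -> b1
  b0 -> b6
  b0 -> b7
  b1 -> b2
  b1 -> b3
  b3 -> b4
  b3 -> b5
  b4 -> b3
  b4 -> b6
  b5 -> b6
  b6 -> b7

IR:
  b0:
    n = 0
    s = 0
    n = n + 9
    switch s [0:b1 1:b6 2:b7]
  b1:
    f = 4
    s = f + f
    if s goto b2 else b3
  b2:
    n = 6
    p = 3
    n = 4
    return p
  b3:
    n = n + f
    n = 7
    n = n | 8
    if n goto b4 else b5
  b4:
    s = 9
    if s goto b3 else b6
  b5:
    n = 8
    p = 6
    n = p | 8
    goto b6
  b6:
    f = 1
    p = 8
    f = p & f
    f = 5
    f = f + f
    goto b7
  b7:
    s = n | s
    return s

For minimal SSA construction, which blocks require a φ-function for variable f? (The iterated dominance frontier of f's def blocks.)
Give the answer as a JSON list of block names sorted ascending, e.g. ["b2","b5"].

Answer: ["b6", "b7"]

Working:
idom tree: b1←b0 b2←b1 b3←b1 b4←b3 b5←b3 b6←b0 b7←b0
Dom∩ at merges:
  b3: preds {b1,b4}: {b0,b1} ∩ {b0,b1,b3,b4} = {b0,b1}; idom=b1
  b6: preds {b0,b4,b5}: {b0} ∩ {b0,b1,b3,b4} ∩ {b0,b1,b3,b5} = {b0}; idom=b0
  b7: preds {b0,b6}: {b0} ∩ {b0,b6} = {b0}; idom=b0

Frontier:
  join b3 pred b1: · stop@b1
  join b3 pred b4: b4→b3 stop@b1
  join b6 pred b0: · stop@b0
  join b6 pred b4: b4→b3→b1 stop@b0
  join b6 pred b5: b5→b3→b1 stop@b0
  join b7 pred b0: · stop@b0
  join b7 pred b6: b6 stop@b0
  b0 → ∅
  b1 → {b6}
  b2 → ∅
  b3 → {b3,b6}
  b4 → {b3,b6}
  b5 → {b6}
  b6 → {b7}
  b7 → ∅

φ for f: defs {b1,b6}
  DF⁺ = {b6,b7}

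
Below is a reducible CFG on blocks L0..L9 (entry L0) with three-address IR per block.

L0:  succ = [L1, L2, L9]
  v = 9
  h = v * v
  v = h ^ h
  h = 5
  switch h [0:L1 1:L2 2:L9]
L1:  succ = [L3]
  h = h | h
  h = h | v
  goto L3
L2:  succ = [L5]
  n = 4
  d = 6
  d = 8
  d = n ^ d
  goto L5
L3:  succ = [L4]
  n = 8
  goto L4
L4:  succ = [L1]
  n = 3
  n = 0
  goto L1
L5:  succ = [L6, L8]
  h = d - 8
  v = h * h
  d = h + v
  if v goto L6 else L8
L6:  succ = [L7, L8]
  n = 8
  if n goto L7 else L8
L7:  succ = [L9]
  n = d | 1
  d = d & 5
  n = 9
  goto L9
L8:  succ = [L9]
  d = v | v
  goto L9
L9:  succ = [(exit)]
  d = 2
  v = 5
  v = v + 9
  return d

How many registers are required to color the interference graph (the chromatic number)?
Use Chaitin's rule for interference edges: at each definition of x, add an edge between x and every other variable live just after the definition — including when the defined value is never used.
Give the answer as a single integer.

Answer: 3

Analysis:
Per-block:
  L0: {h,v} / ∅
  L1: {h} / {h,v}
  L2: {d,n} / ∅
  L3: {n} / ∅
  L4: {n} / ∅
  L5: {d,h,v} / {d}
  L6: {n} / ∅
  L7: {d,n} / {d}
  L8: {d} / {v}
  L9: {d,v} / ∅

Liveness:
  L0 li=∅ lo={h,v}
  L1 li={h,v} lo={h,v}
  L2 li=∅ lo={d}
  L3 li={h,v} lo={h,v}
  L4 li={h,v} lo={h,v}
  L5 li={d} lo={d,v}
  L6 li={d,v} lo={d,v}
  L7 li={d} lo=∅
  L8 li={v} lo=∅
  L9 li=∅ lo=∅

Conflict graph:
  d: {n,v}
  h: {n,v}
  n: {d,h,v}
  v: {d,h,n}

Registers:
  {d,n,v} pairwise interfere (3-clique) ⇒ χ ≥ 3
  3-colouring: c0={n}  c1={v}  c2={d,h}
  χ = 3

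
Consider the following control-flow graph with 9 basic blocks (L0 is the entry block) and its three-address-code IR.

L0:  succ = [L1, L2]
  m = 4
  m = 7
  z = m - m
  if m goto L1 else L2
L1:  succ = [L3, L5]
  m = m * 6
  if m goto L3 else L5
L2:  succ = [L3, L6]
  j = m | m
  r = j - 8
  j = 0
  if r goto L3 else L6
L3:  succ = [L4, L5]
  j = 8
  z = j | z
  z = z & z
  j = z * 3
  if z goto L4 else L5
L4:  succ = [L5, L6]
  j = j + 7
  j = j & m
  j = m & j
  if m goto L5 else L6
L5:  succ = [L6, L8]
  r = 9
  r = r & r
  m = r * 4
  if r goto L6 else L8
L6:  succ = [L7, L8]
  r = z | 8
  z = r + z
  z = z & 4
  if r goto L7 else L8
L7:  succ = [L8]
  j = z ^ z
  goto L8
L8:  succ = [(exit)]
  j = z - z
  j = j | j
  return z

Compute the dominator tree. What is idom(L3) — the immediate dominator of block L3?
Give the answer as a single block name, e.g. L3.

idom tree: L1←L0 L2←L0 L3←L0 L4←L3 L5←L0 L6←L0 L7←L6 L8←L0
Dom at joins:
  L3: preds {L1,L2}: {L0,L1} ∩ {L0,L2} = {L0}; idom=L0
  L5: preds {L1,L3,L4}: {L0,L1} ∩ {L0,L3} ∩ {L0,L3,L4} = {L0}; idom=L0
  L6: preds {L2,L4,L5}: {L0,L2} ∩ {L0,L3,L4} ∩ {L0,L5} = {L0}; idom=L0
  L8: preds {L5,L6,L7}: {L0,L5} ∩ {L0,L6} ∩ {L0,L6,L7} = {L0}; idom=L0

idom(L3) = L0

Answer: L0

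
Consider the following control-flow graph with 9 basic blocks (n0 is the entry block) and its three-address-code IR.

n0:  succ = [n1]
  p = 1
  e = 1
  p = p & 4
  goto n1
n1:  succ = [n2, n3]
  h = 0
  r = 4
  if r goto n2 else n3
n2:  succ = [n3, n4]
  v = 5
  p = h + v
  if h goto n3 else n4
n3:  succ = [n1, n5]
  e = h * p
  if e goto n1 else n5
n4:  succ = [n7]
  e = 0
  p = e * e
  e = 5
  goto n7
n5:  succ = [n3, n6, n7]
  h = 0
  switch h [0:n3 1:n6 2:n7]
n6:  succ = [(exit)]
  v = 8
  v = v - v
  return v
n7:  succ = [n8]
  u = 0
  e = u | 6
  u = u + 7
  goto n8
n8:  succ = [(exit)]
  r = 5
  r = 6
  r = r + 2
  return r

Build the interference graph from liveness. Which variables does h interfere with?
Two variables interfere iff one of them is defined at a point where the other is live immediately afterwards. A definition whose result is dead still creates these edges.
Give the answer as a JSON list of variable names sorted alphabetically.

Answer: ["p", "r", "v"]

Working:
def/use:
  n0: {e,p} / ∅
  n1: {h,r} / ∅
  n2: {p,v} / {h}
  n3: {e} / {h,p}
  n4: {e,p} / ∅
  n5: {h} / ∅
  n6: {v} / ∅
  n7: {e,u} / ∅
  n8: {r} / ∅

Backward fixpoint:
  live n0: ∅→{p}
  live n1: {p}→{h,p}
  live n2: {h}→{h,p}
  live n3: {h,p}→{p}
  live n4: ∅→∅
  live n5: {p}→{h,p}
  live n6: ∅→∅
  live n7: ∅→∅
  live n8: ∅→∅

Interference:
  e: {p,u}
  h: {p,r,v}
  p: {e,h,r}
  r: {h,p}
  u: {e}
  v: {h}

N(h) = ["p", "r", "v"]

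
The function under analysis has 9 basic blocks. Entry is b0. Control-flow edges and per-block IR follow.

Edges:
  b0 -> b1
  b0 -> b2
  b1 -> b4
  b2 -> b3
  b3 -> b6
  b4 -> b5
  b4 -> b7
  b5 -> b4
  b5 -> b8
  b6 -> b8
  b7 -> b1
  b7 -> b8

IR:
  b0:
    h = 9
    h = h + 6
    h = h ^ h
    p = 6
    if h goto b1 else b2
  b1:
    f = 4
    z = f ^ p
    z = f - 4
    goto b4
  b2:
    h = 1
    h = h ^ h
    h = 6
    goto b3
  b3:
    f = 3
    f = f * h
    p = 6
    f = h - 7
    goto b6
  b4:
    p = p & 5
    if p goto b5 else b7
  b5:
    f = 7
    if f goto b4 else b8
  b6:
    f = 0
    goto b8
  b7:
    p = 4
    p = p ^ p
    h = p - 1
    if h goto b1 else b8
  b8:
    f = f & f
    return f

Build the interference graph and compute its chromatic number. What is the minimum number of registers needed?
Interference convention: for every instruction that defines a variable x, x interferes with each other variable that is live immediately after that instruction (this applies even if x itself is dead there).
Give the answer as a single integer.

Per-block:
  b0: def={h,p} ue=∅
  b1: def={f,z} ue={p}
  b2: def={h} ue=∅
  b3: def={f,p} ue={h}
  b4: def={p} ue={p}
  b5: def={f} ue=∅
  b6: def={f} ue=∅
  b7: def={h,p} ue=∅
  b8: def={f} ue={f}

Backward fixpoint:
  b0: in=∅ out={p}
  b1: in={p} out={f,p}
  b2: in=∅ out={h}
  b3: in={h} out=∅
  b4: in={f,p} out={f,p}
  b5: in={p} out={f,p}
  b6: in=∅ out={f}
  b7: in={f} out={f,p}
  b8: in={f} out=∅

Interference:
  f↔{h,p,z}
  h↔{f,p}
  p↔{f,h,z}
  z↔{f,p}

Chromatic number:
  {f,h,p} pairwise interfere (3-clique) ⇒ χ ≥ 3
  3-colouring: r0={f}  r1={p}  r2={h,z}
  χ = 3

Answer: 3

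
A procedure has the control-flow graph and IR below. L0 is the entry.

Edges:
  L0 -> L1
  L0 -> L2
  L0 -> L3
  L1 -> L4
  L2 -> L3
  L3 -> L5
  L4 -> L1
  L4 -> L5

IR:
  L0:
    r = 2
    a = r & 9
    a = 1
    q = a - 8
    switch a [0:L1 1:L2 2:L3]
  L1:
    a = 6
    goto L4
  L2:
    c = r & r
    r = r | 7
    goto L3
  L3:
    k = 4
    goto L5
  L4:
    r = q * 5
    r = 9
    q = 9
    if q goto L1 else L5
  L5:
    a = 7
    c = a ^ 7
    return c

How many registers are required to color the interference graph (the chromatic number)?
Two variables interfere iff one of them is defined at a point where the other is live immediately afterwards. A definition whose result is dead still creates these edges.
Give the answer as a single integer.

def/use:
  L0 def {a,q,r} use ∅
  L1 def {a} use ∅
  L2 def {c,r} use {r}
  L3 def {k} use ∅
  L4 def {q,r} use {q}
  L5 def {a,c} use ∅

Backward fixpoint:
  live L0: ∅→{q,r}
  live L1: {q}→{q}
  live L2: {r}→∅
  live L3: ∅→∅
  live L4: {q}→{q}
  live L5: ∅→∅

Interference:
  a: {q,r}
  c: {r}
  k: ∅
  q: {a,r}
  r: {a,c,q}

Registers:
  clique {a,q,r} ⇒ need ≥ 3
  3-colouring: r0={k,r}  r1={a,c}  r2={q}
  χ = 3

Answer: 3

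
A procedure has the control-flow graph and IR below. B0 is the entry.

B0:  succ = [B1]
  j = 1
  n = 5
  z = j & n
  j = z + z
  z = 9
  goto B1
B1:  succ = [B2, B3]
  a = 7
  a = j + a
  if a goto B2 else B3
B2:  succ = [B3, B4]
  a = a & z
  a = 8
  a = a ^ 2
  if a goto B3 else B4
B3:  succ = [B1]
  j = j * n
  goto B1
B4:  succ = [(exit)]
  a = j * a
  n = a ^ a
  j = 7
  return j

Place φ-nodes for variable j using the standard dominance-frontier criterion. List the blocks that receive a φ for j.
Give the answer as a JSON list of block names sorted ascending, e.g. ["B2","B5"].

Answer: ["B1"]

Analysis:
idom tree: B1←B0 B2←B1 B3←B1 B4←B2
Join-block Dom:
  B1: preds {B0,B3}: {B0} ∩ {B0,B1,B3} = {B0}; idom=B0
  B3: preds {B1,B2}: {B0,B1} ∩ {B0,B1,B2} = {B0,B1}; idom=B1

DF derivation:
  B1←B0: walk · to B0
  B1←B3: walk B3→B1 to B0
  B3←B1: walk · to B1
  B3←B2: walk B2 to B1
  B0 → ∅
  B1 → {B1}
  B2 → {B3}
  B3 → {B1}
  B4 → ∅

φ for j: defs {B0,B3,B4}
  DF⁺ = {B1}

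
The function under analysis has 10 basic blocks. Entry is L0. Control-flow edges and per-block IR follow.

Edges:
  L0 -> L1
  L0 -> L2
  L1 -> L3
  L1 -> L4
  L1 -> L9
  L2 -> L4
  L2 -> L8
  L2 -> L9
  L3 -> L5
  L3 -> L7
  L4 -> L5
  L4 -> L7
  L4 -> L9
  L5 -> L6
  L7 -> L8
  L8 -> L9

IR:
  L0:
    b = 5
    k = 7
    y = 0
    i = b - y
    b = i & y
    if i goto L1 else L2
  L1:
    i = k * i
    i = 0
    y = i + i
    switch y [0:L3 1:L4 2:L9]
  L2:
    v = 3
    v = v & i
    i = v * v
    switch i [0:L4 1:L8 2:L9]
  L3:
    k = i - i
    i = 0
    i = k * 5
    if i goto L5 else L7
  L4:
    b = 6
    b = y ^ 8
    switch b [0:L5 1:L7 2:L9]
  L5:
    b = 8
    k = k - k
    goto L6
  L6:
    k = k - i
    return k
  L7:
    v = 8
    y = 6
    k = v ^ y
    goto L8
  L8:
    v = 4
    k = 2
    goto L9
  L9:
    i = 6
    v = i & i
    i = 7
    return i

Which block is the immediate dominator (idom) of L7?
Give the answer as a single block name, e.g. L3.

idom tree: L1←L0 L2←L0 L3←L1 L4←L0 L5←L0 L6←L5 L7←L0 L8←L0 L9←L0
Dom at joins:
  L4: preds {L1,L2}: {L0,L1} ∩ {L0,L2} = {L0}; idom=L0
  L5: preds {L3,L4}: {L0,L1,L3} ∩ {L0,L4} = {L0}; idom=L0
  L7: preds {L3,L4}: {L0,L1,L3} ∩ {L0,L4} = {L0}; idom=L0
  L8: preds {L2,L7}: {L0,L2} ∩ {L0,L7} = {L0}; idom=L0
  L9: preds {L1,L2,L4,L8}: {L0,L1} ∩ {L0,L2} ∩ {L0,L4} ∩ {L0,L8} = {L0}; idom=L0

idom(L7) = L0

Answer: L0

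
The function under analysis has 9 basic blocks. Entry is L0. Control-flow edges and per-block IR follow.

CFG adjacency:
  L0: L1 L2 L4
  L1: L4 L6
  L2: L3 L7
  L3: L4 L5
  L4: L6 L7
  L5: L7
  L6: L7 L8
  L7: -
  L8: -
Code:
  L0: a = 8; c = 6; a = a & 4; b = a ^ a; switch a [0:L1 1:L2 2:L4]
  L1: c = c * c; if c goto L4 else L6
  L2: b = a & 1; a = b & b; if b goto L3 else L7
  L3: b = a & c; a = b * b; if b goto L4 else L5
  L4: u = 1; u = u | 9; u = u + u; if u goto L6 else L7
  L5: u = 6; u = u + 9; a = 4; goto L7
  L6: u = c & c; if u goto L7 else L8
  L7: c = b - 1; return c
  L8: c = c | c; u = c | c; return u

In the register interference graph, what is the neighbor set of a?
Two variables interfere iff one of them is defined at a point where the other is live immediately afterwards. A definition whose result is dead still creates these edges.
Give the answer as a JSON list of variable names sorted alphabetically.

Per-block:
  L0: {a,b,c} / ∅
  L1: {c} / {c}
  L2: {a,b} / {a}
  L3: {a,b} / {a,c}
  L4: {u} / ∅
  L5: {a,u} / ∅
  L6: {u} / {c}
  L7: {c} / {b}
  L8: {c,u} / {c}

Live sets:
  live L0: ∅→{a,b,c}
  live L1: {b,c}→{b,c}
  live L2: {a,c}→{a,b,c}
  live L3: {a,c}→{b,c}
  live L4: {b,c}→{b,c}
  live L5: {b}→{b}
  live L6: {b,c}→{b,c}
  live L7: {b}→∅
  live L8: {c}→∅

Interfere edges:
  a — {b,c}
  b — {a,c,u}
  c — {a,b,u}
  u — {b,c}

N(a) = ["b", "c"]

Answer: ["b", "c"]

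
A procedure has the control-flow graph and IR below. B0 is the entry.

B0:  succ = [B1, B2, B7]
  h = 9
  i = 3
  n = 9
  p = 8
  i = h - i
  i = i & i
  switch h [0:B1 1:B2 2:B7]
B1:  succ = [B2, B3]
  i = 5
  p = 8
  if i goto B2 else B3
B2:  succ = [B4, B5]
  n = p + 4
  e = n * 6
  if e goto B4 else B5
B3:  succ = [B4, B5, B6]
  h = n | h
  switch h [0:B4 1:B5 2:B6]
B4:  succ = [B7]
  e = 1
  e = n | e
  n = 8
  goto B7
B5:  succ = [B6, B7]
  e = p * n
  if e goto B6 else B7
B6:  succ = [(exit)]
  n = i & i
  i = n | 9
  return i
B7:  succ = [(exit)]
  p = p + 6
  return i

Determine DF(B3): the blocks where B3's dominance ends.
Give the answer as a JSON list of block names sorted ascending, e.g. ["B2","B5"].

idom tree: B1←B0 B2←B0 B3←B1 B4←B0 B5←B0 B6←B0 B7←B0
Join-block Dom:
  B2: preds {B0,B1}: {B0} ∩ {B0,B1} = {B0}; idom=B0
  B4: preds {B2,B3}: {B0,B2} ∩ {B0,B1,B3} = {B0}; idom=B0
  B5: preds {B2,B3}: {B0,B2} ∩ {B0,B1,B3} = {B0}; idom=B0
  B6: preds {B3,B5}: {B0,B1,B3} ∩ {B0,B5} = {B0}; idom=B0
  B7: preds {B0,B4,B5}: {B0} ∩ {B0,B4} ∩ {B0,B5} = {B0}; idom=B0

Frontier:
  join B2 pred B0: · stop@B0
  join B2 pred B1: B1 stop@B0
  join B4 pred B2: B2 stop@B0
  join B4 pred B3: B3→B1 stop@B0
  join B5 pred B2: B2 stop@B0
  join B5 pred B3: B3→B1 stop@B0
  join B6 pred B3: B3→B1 stop@B0
  join B6 pred B5: B5 stop@B0
  join B7 pred B0: · stop@B0
  join B7 pred B4: B4 stop@B0
  join B7 pred B5: B5 stop@B0
  B0: DF=∅
  B1: DF={B2,B4,B5,B6}
  B2: DF={B4,B5}
  B3: DF={B4,B5,B6}
  B4: DF={B7}
  B5: DF={B6,B7}
  B6: DF=∅
  B7: DF=∅

DF(B3) = ["B4", "B5", "B6"]

Answer: ["B4", "B5", "B6"]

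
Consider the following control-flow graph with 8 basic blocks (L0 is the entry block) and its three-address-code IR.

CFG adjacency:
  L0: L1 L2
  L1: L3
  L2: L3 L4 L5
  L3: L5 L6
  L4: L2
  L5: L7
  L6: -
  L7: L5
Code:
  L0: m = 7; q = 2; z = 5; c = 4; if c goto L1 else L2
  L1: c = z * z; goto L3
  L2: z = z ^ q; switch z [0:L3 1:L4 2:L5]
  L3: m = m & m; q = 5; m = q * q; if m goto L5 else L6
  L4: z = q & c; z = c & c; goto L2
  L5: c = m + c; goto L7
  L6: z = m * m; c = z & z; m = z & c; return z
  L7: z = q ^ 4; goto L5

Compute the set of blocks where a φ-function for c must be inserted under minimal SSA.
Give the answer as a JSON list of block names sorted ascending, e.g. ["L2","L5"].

Answer: ["L3", "L5"]

Analysis:
idom tree: L1←L0 L2←L0 L3←L0 L4←L2 L5←L0 L6←L3 L7←L5
Dom∩ at merges:
  L2: preds {L0,L4}: {L0} ∩ {L0,L2,L4} = {L0}; idom=L0
  L3: preds {L1,L2}: {L0,L1} ∩ {L0,L2} = {L0}; idom=L0
  L5: preds {L2,L3,L7}: {L0,L2} ∩ {L0,L3} ∩ {L0,L5,L7} = {L0}; idom=L0

DF derivation:
  join L2 pred L0: · stop@L0
  join L2 pred L4: L4→L2 stop@L0
  join L3 pred L1: L1 stop@L0
  join L3 pred L2: L2 stop@L0
  join L5 pred L2: L2 stop@L0
  join L5 pred L3: L3 stop@L0
  join L5 pred L7: L7→L5 stop@L0
  DF(L0)=∅
  DF(L1)={L3}
  DF(L2)={L2,L3,L5}
  DF(L3)={L5}
  DF(L4)={L2}
  DF(L5)={L5}
  DF(L6)=∅
  DF(L7)={L5}

φ for c: defs {L0,L1,L5,L6}
  DF⁺ = {L3,L5}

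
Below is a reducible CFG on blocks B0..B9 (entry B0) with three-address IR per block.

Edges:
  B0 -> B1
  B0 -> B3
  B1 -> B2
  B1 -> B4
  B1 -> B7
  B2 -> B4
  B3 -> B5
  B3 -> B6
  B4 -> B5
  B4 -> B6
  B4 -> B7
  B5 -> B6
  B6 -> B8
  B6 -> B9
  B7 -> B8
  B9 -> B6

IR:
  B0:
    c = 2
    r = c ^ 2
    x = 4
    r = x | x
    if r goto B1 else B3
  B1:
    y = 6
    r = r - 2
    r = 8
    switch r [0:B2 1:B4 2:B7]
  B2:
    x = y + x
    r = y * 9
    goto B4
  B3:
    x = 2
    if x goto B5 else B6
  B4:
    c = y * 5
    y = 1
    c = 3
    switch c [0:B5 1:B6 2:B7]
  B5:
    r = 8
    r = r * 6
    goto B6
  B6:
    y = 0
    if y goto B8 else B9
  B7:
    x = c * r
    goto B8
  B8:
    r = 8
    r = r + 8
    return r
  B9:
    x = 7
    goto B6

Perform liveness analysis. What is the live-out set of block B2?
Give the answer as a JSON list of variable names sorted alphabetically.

def/use:
  B0: def={c,r,x} ue=∅
  B1: def={r,y} ue={r}
  B2: def={r,x} ue={x,y}
  B3: def={x} ue=∅
  B4: def={c,y} ue={y}
  B5: def={r} ue=∅
  B6: def={y} ue=∅
  B7: def={x} ue={c,r}
  B8: def={r} ue=∅
  B9: def={x} ue=∅

Live sets:
  B0 li=∅ lo={c,r,x}
  B1 li={c,r,x} lo={c,r,x,y}
  B2 li={x,y} lo={r,y}
  B3 li=∅ lo=∅
  B4 li={r,y} lo={c,r}
  B5 li=∅ lo=∅
  B6 li=∅ lo=∅
  B7 li={c,r} lo=∅
  B8 li=∅ lo=∅
  B9 li=∅ lo=∅

live-out(B2) = ["r", "y"]

Answer: ["r", "y"]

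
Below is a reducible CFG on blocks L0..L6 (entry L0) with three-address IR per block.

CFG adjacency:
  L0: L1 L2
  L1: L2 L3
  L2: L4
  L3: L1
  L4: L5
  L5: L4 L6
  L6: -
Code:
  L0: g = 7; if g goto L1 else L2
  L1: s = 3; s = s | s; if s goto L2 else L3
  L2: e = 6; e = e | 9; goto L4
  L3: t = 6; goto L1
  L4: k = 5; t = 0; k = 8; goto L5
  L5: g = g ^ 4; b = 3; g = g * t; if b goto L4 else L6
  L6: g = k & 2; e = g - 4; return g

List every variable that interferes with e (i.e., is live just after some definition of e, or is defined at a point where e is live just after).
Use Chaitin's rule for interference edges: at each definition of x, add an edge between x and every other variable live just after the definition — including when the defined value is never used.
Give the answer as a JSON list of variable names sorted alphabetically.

Per-block:
  L0: def={g} ue=∅
  L1: def={s} ue=∅
  L2: def={e} ue=∅
  L3: def={t} ue=∅
  L4: def={k,t} ue=∅
  L5: def={b,g} ue={g,t}
  L6: def={e,g} ue={k}

Liveness:
  live L0: ∅→{g}
  live L1: {g}→{g}
  live L2: {g}→{g}
  live L3: {g}→{g}
  live L4: {g}→{g,k,t}
  live L5: {g,k,t}→{g,k}
  live L6: {k}→∅

Conflict graph:
  b — {g,k,t}
  e — {g}
  g — {b,e,k,s,t}
  k — {b,g,t}
  s — {g}
  t — {b,g,k}

N(e) = ["g"]

Answer: ["g"]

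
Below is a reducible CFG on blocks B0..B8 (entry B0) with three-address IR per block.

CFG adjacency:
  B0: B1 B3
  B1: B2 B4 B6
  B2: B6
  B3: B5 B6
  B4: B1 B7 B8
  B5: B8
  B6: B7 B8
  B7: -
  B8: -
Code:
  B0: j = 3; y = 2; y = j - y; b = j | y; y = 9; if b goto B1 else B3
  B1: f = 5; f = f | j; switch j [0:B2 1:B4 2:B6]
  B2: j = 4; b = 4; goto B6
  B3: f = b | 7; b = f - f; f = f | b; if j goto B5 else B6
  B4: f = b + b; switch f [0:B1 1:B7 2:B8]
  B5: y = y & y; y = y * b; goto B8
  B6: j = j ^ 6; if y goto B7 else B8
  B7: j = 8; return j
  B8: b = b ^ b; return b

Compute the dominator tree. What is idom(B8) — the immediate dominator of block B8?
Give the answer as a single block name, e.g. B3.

idom tree: B1←B0 B2←B1 B3←B0 B4←B1 B5←B3 B6←B0 B7←B0 B8←B0
Dom at joins:
  B1: preds {B0,B4}: {B0} ∩ {B0,B1,B4} = {B0}; idom=B0
  B6: preds {B1,B2,B3}: {B0,B1} ∩ {B0,B1,B2} ∩ {B0,B3} = {B0}; idom=B0
  B7: preds {B4,B6}: {B0,B1,B4} ∩ {B0,B6} = {B0}; idom=B0
  B8: preds {B4,B5,B6}: {B0,B1,B4} ∩ {B0,B3,B5} ∩ {B0,B6} = {B0}; idom=B0

idom(B8) = B0

Answer: B0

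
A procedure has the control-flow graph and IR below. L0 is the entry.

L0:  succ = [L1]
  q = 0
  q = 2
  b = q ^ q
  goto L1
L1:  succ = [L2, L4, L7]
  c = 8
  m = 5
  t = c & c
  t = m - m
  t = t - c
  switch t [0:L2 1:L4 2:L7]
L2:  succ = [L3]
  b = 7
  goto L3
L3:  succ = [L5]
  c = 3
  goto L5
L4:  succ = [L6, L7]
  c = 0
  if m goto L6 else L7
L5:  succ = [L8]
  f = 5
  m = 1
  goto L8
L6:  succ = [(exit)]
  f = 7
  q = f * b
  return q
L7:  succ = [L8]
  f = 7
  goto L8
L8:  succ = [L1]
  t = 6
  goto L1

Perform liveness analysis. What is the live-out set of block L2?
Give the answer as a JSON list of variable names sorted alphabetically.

Answer: ["b"]

Working:
def/use:
  L0: {b,q} / ∅
  L1: {c,m,t} / ∅
  L2: {b} / ∅
  L3: {c} / ∅
  L4: {c} / {m}
  L5: {f,m} / ∅
  L6: {f,q} / {b}
  L7: {f} / ∅
  L8: {t} / ∅

Backward fixpoint:
  L0 li=∅ lo={b}
  L1 li={b} lo={b,m}
  L2 li=∅ lo={b}
  L3 li={b} lo={b}
  L4 li={b,m} lo={b}
  L5 li={b} lo={b}
  L6 li={b} lo=∅
  L7 li={b} lo={b}
  L8 li={b} lo={b}

live-out(L2) = ["b"]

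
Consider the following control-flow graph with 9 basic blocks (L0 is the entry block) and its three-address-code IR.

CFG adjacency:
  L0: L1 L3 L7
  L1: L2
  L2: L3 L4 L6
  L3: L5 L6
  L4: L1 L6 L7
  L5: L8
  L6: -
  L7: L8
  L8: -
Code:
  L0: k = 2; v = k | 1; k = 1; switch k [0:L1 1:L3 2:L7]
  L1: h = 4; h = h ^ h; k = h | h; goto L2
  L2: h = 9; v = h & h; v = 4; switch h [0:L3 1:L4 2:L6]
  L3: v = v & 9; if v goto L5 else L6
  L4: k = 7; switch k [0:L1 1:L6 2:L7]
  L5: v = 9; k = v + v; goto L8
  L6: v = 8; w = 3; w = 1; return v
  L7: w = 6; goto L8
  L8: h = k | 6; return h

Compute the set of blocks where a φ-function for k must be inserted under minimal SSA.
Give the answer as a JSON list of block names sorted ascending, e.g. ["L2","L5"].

Answer: ["L1", "L3", "L6", "L7", "L8"]

Derivation:
idom tree: L1←L0 L2←L1 L3←L0 L4←L2 L5←L3 L6←L0 L7←L0 L8←L0
Join-block Dom:
  L1: preds {L0,L4}: {L0} ∩ {L0,L1,L2,L4} = {L0}; idom=L0
  L3: preds {L0,L2}: {L0} ∩ {L0,L1,L2} = {L0}; idom=L0
  L6: preds {L2,L3,L4}: {L0,L1,L2} ∩ {L0,L3} ∩ {L0,L1,L2,L4} = {L0}; idom=L0
  L7: preds {L0,L4}: {L0} ∩ {L0,L1,L2,L4} = {L0}; idom=L0
  L8: preds {L5,L7}: {L0,L3,L5} ∩ {L0,L7} = {L0}; idom=L0

DF derivation:
  L1←L0: walk · to L0
  L1←L4: walk L4→L2→L1 to L0
  L3←L0: walk · to L0
  L3←L2: walk L2→L1 to L0
  L6←L2: walk L2→L1 to L0
  L6←L3: walk L3 to L0
  L6←L4: walk L4→L2→L1 to L0
  L7←L0: walk · to L0
  L7←L4: walk L4→L2→L1 to L0
  L8←L5: walk L5→L3 to L0
  L8←L7: walk L7 to L0
  L0: DF=∅
  L1: DF={L1,L3,L6,L7}
  L2: DF={L1,L3,L6,L7}
  L3: DF={L6,L8}
  L4: DF={L1,L6,L7}
  L5: DF={L8}
  L6: DF=∅
  L7: DF={L8}
  L8: DF=∅

φ for k: defs {L0,L1,L4,L5}
  DF⁺ = {L1,L3,L6,L7,L8}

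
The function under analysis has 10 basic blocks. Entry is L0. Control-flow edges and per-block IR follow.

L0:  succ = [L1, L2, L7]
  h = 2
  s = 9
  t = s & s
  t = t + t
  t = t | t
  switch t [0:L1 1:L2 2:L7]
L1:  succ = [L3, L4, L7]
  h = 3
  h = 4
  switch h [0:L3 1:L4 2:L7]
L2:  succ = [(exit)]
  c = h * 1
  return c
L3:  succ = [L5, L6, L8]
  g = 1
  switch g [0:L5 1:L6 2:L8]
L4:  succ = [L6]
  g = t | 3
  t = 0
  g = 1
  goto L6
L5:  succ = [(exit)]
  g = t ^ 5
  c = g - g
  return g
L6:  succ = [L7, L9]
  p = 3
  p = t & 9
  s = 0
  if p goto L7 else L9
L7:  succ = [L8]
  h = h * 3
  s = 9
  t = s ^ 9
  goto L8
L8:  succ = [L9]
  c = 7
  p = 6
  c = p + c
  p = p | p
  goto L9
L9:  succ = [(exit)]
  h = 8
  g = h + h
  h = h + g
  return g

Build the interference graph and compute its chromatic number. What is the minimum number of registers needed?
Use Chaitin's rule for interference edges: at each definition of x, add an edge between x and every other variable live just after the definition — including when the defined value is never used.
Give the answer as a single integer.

Answer: 3

Derivation:
Block summaries:
  L0: def={h,s,t} ue=∅
  L1: def={h} ue=∅
  L2: def={c} ue={h}
  L3: def={g} ue=∅
  L4: def={g,t} ue={t}
  L5: def={c,g} ue={t}
  L6: def={p,s} ue={t}
  L7: def={h,s,t} ue={h}
  L8: def={c,p} ue=∅
  L9: def={g,h} ue=∅

Live sets:
  L0: in=∅ out={h,t}
  L1: in={t} out={h,t}
  L2: in={h} out=∅
  L3: in={h,t} out={h,t}
  L4: in={h,t} out={h,t}
  L5: in={t} out=∅
  L6: in={h,t} out={h}
  L7: in={h} out=∅
  L8: in=∅ out=∅
  L9: in=∅ out=∅

Conflict graph:
  c: {g,p}
  g: {c,h,t}
  h: {g,p,s,t}
  p: {c,h,s,t}
  s: {h,p}
  t: {g,h,p}

Chromatic number:
  clique {g,h,t} ⇒ need ≥ 3
  assign c→r0 g→r1 h→r0 p→r1 s→r2 t→r2 — no edge inside a register ⇒ χ ≤ 3
  χ = 3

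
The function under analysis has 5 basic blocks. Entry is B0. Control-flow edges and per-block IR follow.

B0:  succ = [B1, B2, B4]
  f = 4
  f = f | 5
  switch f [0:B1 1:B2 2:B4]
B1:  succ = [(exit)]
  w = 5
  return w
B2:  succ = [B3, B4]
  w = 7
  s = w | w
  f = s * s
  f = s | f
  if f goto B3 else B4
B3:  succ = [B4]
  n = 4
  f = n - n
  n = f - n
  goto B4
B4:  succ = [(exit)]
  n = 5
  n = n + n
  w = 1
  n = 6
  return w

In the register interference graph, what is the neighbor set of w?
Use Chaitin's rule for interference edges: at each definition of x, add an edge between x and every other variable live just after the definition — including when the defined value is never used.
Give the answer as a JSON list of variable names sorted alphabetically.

Answer: ["n"]

Analysis:
Block summaries:
  B0: def={f} ue=∅
  B1: def={w} ue=∅
  B2: def={f,s,w} ue=∅
  B3: def={f,n} ue=∅
  B4: def={n,w} ue=∅

Live sets:
  B0 li=∅ lo=∅
  B1 li=∅ lo=∅
  B2 li=∅ lo=∅
  B3 li=∅ lo=∅
  B4 li=∅ lo=∅

Interfere edges:
  f: {n,s}
  n: {f,w}
  s: {f}
  w: {n}

N(w) = ["n"]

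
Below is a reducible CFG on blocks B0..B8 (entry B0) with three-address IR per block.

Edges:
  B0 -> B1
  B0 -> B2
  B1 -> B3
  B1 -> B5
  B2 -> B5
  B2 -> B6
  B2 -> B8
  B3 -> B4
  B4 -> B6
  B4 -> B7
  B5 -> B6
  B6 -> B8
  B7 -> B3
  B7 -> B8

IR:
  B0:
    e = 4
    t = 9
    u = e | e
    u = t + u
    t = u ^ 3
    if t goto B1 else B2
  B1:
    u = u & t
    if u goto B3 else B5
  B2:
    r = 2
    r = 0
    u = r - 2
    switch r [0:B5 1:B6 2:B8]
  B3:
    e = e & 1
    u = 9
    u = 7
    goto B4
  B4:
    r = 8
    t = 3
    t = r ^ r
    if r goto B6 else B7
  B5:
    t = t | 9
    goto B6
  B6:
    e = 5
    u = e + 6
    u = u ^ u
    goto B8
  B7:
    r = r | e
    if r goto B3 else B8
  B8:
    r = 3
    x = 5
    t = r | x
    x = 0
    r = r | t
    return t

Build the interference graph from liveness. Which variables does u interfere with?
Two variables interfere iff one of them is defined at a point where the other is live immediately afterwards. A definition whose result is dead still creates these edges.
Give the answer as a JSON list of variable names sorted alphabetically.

Block summaries:
  B0: def={e,t,u} ue=∅
  B1: def={u} ue={t,u}
  B2: def={r,u} ue=∅
  B3: def={e,u} ue={e}
  B4: def={r,t} ue=∅
  B5: def={t} ue={t}
  B6: def={e,u} ue=∅
  B7: def={r} ue={e,r}
  B8: def={r,t,x} ue=∅

Backward fixpoint:
  B0 li=∅ lo={e,t,u}
  B1 li={e,t,u} lo={e,t}
  B2 li={t} lo={t}
  B3 li={e} lo={e}
  B4 li={e} lo={e,r}
  B5 li={t} lo=∅
  B6 li=∅ lo=∅
  B7 li={e,r} lo={e}
  B8 li=∅ lo=∅

Interference:
  e: {r,t,u}
  r: {e,t,u,x}
  t: {e,r,u,x}
  u: {e,r,t}
  x: {r,t}

N(u) = ["e", "r", "t"]

Answer: ["e", "r", "t"]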